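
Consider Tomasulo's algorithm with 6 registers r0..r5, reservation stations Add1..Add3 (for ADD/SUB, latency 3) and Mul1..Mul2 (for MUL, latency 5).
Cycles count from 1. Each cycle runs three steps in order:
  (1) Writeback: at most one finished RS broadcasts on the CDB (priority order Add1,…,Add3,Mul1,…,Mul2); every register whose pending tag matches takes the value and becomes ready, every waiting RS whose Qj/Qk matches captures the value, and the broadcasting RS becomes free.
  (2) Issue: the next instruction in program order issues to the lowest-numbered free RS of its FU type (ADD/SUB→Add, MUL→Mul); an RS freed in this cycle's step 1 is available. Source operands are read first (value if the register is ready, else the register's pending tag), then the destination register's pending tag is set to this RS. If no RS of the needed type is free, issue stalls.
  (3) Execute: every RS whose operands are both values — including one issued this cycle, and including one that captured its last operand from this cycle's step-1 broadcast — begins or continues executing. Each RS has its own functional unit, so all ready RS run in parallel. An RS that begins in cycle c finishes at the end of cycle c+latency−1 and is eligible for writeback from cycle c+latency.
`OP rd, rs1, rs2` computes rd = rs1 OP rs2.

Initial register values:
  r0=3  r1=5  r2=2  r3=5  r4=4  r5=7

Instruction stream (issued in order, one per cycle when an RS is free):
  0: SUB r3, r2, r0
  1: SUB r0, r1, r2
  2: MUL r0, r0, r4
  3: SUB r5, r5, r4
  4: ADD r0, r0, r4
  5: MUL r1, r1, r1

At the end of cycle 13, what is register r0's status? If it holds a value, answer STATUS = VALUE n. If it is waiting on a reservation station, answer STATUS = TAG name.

c1: issue SUB r3<-Add1 | r0:3,r1:5,r2:2,r3:Add1,r4:4,r5:7
c2: issue SUB r0<-Add2 | r0:Add2,r1:5,r2:2,r3:Add1,r4:4,r5:7
c3: issue MUL r0<-Mul1 | r0:Mul1,r1:5,r2:2,r3:Add1,r4:4,r5:7
c4: CDB Add1=-1; issue SUB r5<-Add1 | r0:Mul1,r1:5,r2:2,r3:-1,r4:4,r5:Add1
c5: CDB Add2=3; issue ADD r0<-Add2 | r0:Add2,r1:5,r2:2,r3:-1,r4:4,r5:Add1
c6: issue MUL r1<-Mul2 | r0:Add2,r1:Mul2,r2:2,r3:-1,r4:4,r5:Add1
c7: CDB Add1=3 | r0:Add2,r1:Mul2,r2:2,r3:-1,r4:4,r5:3
c8: - | r0:Add2,r1:Mul2,r2:2,r3:-1,r4:4,r5:3
c9: - | r0:Add2,r1:Mul2,r2:2,r3:-1,r4:4,r5:3
c10: CDB Mul1=12 | r0:Add2,r1:Mul2,r2:2,r3:-1,r4:4,r5:3
c11: CDB Mul2=25 | r0:Add2,r1:25,r2:2,r3:-1,r4:4,r5:3
c12: - | r0:Add2,r1:25,r2:2,r3:-1,r4:4,r5:3
c13: CDB Add2=16 | r0:16,r1:25,r2:2,r3:-1,r4:4,r5:3

STATUS = VALUE 16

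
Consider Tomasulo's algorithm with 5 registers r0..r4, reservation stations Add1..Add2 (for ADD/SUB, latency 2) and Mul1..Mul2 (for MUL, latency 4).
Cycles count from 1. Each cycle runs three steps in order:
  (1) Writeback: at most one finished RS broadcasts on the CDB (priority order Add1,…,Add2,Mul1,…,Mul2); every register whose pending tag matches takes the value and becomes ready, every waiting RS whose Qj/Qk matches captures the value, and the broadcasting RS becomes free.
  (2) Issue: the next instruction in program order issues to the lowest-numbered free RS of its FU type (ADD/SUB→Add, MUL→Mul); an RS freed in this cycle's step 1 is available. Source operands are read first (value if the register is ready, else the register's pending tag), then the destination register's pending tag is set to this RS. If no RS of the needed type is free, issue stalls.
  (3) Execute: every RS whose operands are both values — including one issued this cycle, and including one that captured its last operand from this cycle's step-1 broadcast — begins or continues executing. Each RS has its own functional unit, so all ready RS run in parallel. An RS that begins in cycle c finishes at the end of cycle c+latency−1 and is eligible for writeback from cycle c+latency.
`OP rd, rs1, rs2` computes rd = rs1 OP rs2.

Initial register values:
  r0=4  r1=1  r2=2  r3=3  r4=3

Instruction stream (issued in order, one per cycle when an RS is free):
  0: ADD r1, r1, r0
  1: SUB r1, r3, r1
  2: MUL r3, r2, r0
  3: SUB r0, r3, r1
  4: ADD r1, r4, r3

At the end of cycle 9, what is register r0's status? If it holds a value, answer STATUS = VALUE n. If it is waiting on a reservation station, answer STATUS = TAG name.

STATUS = VALUE 10

c1: issue ADD r1<-Add1 | r0:4,r1:Add1,r2:2,r3:3,r4:3
c2: issue SUB r1<-Add2 | r0:4,r1:Add2,r2:2,r3:3,r4:3
c3: CDB Add1=5; issue MUL r3<-Mul1 | r0:4,r1:Add2,r2:2,r3:Mul1,r4:3
c4: issue SUB r0<-Add1 | r0:Add1,r1:Add2,r2:2,r3:Mul1,r4:3
c5: CDB Add2=-2; issue ADD r1<-Add2 | r0:Add1,r1:Add2,r2:2,r3:Mul1,r4:3
c6: - | r0:Add1,r1:Add2,r2:2,r3:Mul1,r4:3
c7: CDB Mul1=8 | r0:Add1,r1:Add2,r2:2,r3:8,r4:3
c8: - | r0:Add1,r1:Add2,r2:2,r3:8,r4:3
c9: CDB Add1=10 | r0:10,r1:Add2,r2:2,r3:8,r4:3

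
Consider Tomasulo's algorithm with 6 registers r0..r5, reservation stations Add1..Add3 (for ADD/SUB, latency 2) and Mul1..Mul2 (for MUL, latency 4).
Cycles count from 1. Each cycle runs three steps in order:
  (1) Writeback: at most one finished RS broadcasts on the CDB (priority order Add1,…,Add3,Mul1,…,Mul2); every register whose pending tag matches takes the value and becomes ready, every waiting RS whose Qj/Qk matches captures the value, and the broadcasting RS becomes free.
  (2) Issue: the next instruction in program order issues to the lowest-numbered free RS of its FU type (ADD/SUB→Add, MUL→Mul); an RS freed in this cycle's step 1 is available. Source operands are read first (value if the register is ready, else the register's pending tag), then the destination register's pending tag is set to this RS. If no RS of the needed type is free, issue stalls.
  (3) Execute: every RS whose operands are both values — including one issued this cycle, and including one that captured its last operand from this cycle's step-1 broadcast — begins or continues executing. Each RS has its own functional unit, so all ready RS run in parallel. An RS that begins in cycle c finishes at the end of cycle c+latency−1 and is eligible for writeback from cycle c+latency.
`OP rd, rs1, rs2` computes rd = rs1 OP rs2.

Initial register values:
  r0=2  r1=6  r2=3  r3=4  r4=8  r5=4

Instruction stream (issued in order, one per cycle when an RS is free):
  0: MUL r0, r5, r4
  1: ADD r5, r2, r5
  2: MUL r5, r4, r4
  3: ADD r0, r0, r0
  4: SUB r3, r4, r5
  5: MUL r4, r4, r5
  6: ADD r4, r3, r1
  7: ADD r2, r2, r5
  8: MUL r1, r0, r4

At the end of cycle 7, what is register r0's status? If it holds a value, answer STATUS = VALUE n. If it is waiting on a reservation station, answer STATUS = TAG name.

STATUS = VALUE 64

cycle 1: issue MUL r0<-Mul1 // r0:Mul1,r1:6,r2:3,r3:4,r4:8,r5:4
cycle 2: issue ADD r5<-Add1 // r0:Mul1,r1:6,r2:3,r3:4,r4:8,r5:Add1
cycle 3: issue MUL r5<-Mul2 // r0:Mul1,r1:6,r2:3,r3:4,r4:8,r5:Mul2
cycle 4: CDB Add1=7; issue ADD r0<-Add1 // r0:Add1,r1:6,r2:3,r3:4,r4:8,r5:Mul2
cycle 5: CDB Mul1=32; issue SUB r3<-Add2 // r0:Add1,r1:6,r2:3,r3:Add2,r4:8,r5:Mul2
cycle 6: issue MUL r4<-Mul1 // r0:Add1,r1:6,r2:3,r3:Add2,r4:Mul1,r5:Mul2
cycle 7: CDB Add1=64; issue ADD r4<-Add1 // r0:64,r1:6,r2:3,r3:Add2,r4:Add1,r5:Mul2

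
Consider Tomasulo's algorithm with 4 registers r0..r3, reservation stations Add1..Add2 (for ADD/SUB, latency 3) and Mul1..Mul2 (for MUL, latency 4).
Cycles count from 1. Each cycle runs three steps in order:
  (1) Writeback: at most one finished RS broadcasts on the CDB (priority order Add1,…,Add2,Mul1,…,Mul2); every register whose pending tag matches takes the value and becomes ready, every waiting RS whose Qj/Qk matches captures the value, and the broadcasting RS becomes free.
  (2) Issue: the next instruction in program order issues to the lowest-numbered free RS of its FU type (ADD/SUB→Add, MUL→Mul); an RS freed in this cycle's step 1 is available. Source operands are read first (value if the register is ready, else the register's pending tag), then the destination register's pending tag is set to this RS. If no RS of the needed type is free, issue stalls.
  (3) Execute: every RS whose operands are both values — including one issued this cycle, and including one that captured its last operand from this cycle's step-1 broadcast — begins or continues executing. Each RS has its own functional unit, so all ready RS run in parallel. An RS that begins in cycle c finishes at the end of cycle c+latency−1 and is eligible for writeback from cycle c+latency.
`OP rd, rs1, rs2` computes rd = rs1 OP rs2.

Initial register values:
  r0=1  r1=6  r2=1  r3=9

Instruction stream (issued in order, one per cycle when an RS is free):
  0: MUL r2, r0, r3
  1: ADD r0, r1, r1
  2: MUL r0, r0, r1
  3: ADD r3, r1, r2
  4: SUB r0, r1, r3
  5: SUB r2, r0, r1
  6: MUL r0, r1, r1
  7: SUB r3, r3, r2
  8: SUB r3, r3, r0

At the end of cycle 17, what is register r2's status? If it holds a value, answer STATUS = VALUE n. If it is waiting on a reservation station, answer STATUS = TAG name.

STATUS = VALUE -15

cycle 1: issue MUL r2<-Mul1 // r0:1,r1:6,r2:Mul1,r3:9
cycle 2: issue ADD r0<-Add1 // r0:Add1,r1:6,r2:Mul1,r3:9
cycle 3: issue MUL r0<-Mul2 // r0:Mul2,r1:6,r2:Mul1,r3:9
cycle 4: issue ADD r3<-Add2 // r0:Mul2,r1:6,r2:Mul1,r3:Add2
cycle 5: CDB Add1=12; issue SUB r0<-Add1 // r0:Add1,r1:6,r2:Mul1,r3:Add2
cycle 6: CDB Mul1=9; stall // r0:Add1,r1:6,r2:9,r3:Add2
cycle 7: stall // r0:Add1,r1:6,r2:9,r3:Add2
cycle 8: stall // r0:Add1,r1:6,r2:9,r3:Add2
cycle 9: CDB Add2=15; issue SUB r2<-Add2 // r0:Add1,r1:6,r2:Add2,r3:15
cycle 10: CDB Mul2=72; issue MUL r0<-Mul1 // r0:Mul1,r1:6,r2:Add2,r3:15
cycle 11: stall // r0:Mul1,r1:6,r2:Add2,r3:15
cycle 12: CDB Add1=-9; issue SUB r3<-Add1 // r0:Mul1,r1:6,r2:Add2,r3:Add1
cycle 13: stall // r0:Mul1,r1:6,r2:Add2,r3:Add1
cycle 14: CDB Mul1=36; stall // r0:36,r1:6,r2:Add2,r3:Add1
cycle 15: CDB Add2=-15; issue SUB r3<-Add2 // r0:36,r1:6,r2:-15,r3:Add2
cycle 16: - // r0:36,r1:6,r2:-15,r3:Add2
cycle 17: - // r0:36,r1:6,r2:-15,r3:Add2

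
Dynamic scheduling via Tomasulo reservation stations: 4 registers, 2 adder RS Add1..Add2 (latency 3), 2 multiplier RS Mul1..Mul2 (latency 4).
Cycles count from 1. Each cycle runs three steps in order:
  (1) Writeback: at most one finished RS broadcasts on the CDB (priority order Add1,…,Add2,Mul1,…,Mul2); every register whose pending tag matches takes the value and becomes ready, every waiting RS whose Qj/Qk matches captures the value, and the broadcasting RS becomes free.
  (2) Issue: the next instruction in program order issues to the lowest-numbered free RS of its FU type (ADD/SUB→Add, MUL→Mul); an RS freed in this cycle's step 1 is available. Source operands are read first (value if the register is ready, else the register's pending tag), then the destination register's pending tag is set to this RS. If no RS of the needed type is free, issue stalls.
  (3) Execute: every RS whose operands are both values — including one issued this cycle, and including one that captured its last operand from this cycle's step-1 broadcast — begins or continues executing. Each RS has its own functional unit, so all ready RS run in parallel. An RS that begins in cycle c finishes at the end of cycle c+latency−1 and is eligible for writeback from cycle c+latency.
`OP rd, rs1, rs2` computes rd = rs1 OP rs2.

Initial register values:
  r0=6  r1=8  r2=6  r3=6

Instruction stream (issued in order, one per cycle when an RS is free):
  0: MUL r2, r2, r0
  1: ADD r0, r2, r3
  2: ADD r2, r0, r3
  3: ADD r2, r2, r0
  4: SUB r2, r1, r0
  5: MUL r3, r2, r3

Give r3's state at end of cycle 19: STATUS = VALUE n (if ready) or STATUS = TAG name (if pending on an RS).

STATUS = VALUE -204

  c1: issue MUL r2<-Mul1  regs: r0:6,r1:8,r2:Mul1,r3:6
  c2: issue ADD r0<-Add1  regs: r0:Add1,r1:8,r2:Mul1,r3:6
  c3: issue ADD r2<-Add2  regs: r0:Add1,r1:8,r2:Add2,r3:6
  c4: stall  regs: r0:Add1,r1:8,r2:Add2,r3:6
  c5: CDB Mul1=36; stall  regs: r0:Add1,r1:8,r2:Add2,r3:6
  c6: stall  regs: r0:Add1,r1:8,r2:Add2,r3:6
  c7: stall  regs: r0:Add1,r1:8,r2:Add2,r3:6
  c8: CDB Add1=42; issue ADD r2<-Add1  regs: r0:42,r1:8,r2:Add1,r3:6
  c9: stall  regs: r0:42,r1:8,r2:Add1,r3:6
  c10: stall  regs: r0:42,r1:8,r2:Add1,r3:6
  c11: CDB Add2=48; issue SUB r2<-Add2  regs: r0:42,r1:8,r2:Add2,r3:6
  c12: issue MUL r3<-Mul1  regs: r0:42,r1:8,r2:Add2,r3:Mul1
  c13: -  regs: r0:42,r1:8,r2:Add2,r3:Mul1
  c14: CDB Add1=90  regs: r0:42,r1:8,r2:Add2,r3:Mul1
  c15: CDB Add2=-34  regs: r0:42,r1:8,r2:-34,r3:Mul1
  c16: -  regs: r0:42,r1:8,r2:-34,r3:Mul1
  c17: -  regs: r0:42,r1:8,r2:-34,r3:Mul1
  c18: -  regs: r0:42,r1:8,r2:-34,r3:Mul1
  c19: CDB Mul1=-204  regs: r0:42,r1:8,r2:-34,r3:-204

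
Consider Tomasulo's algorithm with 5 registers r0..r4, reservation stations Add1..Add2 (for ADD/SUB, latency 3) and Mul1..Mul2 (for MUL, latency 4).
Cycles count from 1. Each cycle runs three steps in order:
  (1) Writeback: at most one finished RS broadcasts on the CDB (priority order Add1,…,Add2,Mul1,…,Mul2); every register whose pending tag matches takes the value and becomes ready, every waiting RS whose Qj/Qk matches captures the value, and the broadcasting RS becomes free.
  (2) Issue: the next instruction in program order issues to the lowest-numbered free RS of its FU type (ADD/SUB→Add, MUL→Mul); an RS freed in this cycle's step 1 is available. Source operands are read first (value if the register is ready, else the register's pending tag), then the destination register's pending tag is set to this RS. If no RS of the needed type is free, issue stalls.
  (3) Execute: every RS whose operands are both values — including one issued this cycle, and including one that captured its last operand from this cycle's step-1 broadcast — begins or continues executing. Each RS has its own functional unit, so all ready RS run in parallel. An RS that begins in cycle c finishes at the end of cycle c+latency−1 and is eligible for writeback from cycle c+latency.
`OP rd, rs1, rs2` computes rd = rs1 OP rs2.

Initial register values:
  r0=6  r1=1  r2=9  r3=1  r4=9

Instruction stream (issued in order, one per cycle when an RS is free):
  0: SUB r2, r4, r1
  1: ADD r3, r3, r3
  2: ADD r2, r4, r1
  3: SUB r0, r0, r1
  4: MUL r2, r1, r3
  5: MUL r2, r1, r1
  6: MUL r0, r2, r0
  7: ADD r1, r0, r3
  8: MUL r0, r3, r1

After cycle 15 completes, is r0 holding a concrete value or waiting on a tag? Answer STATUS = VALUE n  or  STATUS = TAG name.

  c1: issue SUB r2<-Add1  regs: r0:6,r1:1,r2:Add1,r3:1,r4:9
  c2: issue ADD r3<-Add2  regs: r0:6,r1:1,r2:Add1,r3:Add2,r4:9
  c3: stall  regs: r0:6,r1:1,r2:Add1,r3:Add2,r4:9
  c4: CDB Add1=8; issue ADD r2<-Add1  regs: r0:6,r1:1,r2:Add1,r3:Add2,r4:9
  c5: CDB Add2=2; issue SUB r0<-Add2  regs: r0:Add2,r1:1,r2:Add1,r3:2,r4:9
  c6: issue MUL r2<-Mul1  regs: r0:Add2,r1:1,r2:Mul1,r3:2,r4:9
  c7: CDB Add1=10; issue MUL r2<-Mul2  regs: r0:Add2,r1:1,r2:Mul2,r3:2,r4:9
  c8: CDB Add2=5; stall  regs: r0:5,r1:1,r2:Mul2,r3:2,r4:9
  c9: stall  regs: r0:5,r1:1,r2:Mul2,r3:2,r4:9
  c10: CDB Mul1=2; issue MUL r0<-Mul1  regs: r0:Mul1,r1:1,r2:Mul2,r3:2,r4:9
  c11: CDB Mul2=1; issue ADD r1<-Add1  regs: r0:Mul1,r1:Add1,r2:1,r3:2,r4:9
  c12: issue MUL r0<-Mul2  regs: r0:Mul2,r1:Add1,r2:1,r3:2,r4:9
  c13: -  regs: r0:Mul2,r1:Add1,r2:1,r3:2,r4:9
  c14: -  regs: r0:Mul2,r1:Add1,r2:1,r3:2,r4:9
  c15: CDB Mul1=5  regs: r0:Mul2,r1:Add1,r2:1,r3:2,r4:9

STATUS = TAG Mul2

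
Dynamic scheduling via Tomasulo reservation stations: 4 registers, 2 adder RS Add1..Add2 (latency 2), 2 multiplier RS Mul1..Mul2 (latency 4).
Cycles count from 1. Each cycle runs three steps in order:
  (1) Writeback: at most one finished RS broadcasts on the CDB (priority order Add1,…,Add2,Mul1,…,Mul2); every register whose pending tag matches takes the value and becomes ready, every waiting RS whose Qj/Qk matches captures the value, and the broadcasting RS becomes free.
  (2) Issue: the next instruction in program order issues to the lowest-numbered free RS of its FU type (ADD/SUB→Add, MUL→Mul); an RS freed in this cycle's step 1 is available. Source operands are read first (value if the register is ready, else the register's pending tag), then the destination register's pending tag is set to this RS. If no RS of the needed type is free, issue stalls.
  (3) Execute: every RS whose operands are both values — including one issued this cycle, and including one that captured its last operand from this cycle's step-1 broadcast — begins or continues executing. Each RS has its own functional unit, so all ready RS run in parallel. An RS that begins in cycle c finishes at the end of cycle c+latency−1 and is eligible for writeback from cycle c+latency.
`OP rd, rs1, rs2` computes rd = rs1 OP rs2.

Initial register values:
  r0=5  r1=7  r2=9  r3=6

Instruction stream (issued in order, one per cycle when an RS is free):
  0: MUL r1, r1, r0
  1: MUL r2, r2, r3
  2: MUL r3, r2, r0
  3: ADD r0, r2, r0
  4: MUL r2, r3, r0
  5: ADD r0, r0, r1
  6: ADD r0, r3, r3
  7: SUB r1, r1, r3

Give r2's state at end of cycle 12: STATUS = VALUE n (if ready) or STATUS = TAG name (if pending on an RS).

cycle 1: issue MUL r1<-Mul1 // r0:5,r1:Mul1,r2:9,r3:6
cycle 2: issue MUL r2<-Mul2 // r0:5,r1:Mul1,r2:Mul2,r3:6
cycle 3: stall // r0:5,r1:Mul1,r2:Mul2,r3:6
cycle 4: stall // r0:5,r1:Mul1,r2:Mul2,r3:6
cycle 5: CDB Mul1=35; issue MUL r3<-Mul1 // r0:5,r1:35,r2:Mul2,r3:Mul1
cycle 6: CDB Mul2=54; issue ADD r0<-Add1 // r0:Add1,r1:35,r2:54,r3:Mul1
cycle 7: issue MUL r2<-Mul2 // r0:Add1,r1:35,r2:Mul2,r3:Mul1
cycle 8: CDB Add1=59; issue ADD r0<-Add1 // r0:Add1,r1:35,r2:Mul2,r3:Mul1
cycle 9: issue ADD r0<-Add2 // r0:Add2,r1:35,r2:Mul2,r3:Mul1
cycle 10: CDB Add1=94; issue SUB r1<-Add1 // r0:Add2,r1:Add1,r2:Mul2,r3:Mul1
cycle 11: CDB Mul1=270 // r0:Add2,r1:Add1,r2:Mul2,r3:270
cycle 12: - // r0:Add2,r1:Add1,r2:Mul2,r3:270

STATUS = TAG Mul2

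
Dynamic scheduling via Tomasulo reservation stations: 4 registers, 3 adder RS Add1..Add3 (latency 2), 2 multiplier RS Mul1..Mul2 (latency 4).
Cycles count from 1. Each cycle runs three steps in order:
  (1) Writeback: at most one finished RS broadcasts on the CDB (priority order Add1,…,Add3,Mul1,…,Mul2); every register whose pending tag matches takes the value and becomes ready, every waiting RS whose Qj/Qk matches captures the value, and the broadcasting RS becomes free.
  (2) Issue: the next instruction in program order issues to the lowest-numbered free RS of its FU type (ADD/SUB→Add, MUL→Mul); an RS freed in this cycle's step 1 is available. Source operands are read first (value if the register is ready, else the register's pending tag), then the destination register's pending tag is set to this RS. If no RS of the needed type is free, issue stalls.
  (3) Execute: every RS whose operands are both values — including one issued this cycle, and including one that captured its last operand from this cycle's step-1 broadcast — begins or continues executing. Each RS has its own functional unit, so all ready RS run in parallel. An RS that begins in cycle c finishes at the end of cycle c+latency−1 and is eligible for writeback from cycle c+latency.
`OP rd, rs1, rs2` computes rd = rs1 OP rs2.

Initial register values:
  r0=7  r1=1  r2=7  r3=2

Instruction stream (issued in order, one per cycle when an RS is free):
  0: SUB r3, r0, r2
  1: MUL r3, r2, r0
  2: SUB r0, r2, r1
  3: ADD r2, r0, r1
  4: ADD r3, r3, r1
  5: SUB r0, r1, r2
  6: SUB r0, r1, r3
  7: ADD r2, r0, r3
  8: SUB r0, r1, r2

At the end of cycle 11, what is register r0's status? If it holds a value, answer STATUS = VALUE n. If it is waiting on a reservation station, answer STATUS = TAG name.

cycle 1: issue SUB r3<-Add1 // r0:7,r1:1,r2:7,r3:Add1
cycle 2: issue MUL r3<-Mul1 // r0:7,r1:1,r2:7,r3:Mul1
cycle 3: CDB Add1=0; issue SUB r0<-Add1 // r0:Add1,r1:1,r2:7,r3:Mul1
cycle 4: issue ADD r2<-Add2 // r0:Add1,r1:1,r2:Add2,r3:Mul1
cycle 5: CDB Add1=6; issue ADD r3<-Add1 // r0:6,r1:1,r2:Add2,r3:Add1
cycle 6: CDB Mul1=49; issue SUB r0<-Add3 // r0:Add3,r1:1,r2:Add2,r3:Add1
cycle 7: CDB Add2=7; issue SUB r0<-Add2 // r0:Add2,r1:1,r2:7,r3:Add1
cycle 8: CDB Add1=50; issue ADD r2<-Add1 // r0:Add2,r1:1,r2:Add1,r3:50
cycle 9: CDB Add3=-6; issue SUB r0<-Add3 // r0:Add3,r1:1,r2:Add1,r3:50
cycle 10: CDB Add2=-49 // r0:Add3,r1:1,r2:Add1,r3:50
cycle 11: - // r0:Add3,r1:1,r2:Add1,r3:50

STATUS = TAG Add3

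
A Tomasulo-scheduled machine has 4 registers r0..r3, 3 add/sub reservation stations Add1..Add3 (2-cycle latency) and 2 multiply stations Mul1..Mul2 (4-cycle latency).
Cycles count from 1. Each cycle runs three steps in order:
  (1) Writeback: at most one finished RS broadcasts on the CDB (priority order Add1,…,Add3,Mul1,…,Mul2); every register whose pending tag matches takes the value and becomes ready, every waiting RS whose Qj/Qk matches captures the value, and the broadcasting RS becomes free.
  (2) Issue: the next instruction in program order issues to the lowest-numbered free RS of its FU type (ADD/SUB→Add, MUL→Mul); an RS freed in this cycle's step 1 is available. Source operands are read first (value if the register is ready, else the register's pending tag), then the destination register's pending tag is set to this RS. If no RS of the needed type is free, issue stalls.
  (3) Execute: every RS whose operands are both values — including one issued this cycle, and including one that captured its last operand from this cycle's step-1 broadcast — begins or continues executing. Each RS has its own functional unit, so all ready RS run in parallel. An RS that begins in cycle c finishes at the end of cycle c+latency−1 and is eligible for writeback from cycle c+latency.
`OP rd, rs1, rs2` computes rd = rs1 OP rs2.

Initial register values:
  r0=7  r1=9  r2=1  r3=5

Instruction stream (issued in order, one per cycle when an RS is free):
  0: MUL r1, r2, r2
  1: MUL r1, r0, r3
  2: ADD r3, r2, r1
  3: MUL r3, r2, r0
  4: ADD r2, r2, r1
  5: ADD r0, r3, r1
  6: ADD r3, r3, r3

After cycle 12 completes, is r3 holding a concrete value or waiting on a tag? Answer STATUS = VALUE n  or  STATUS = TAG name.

  c1: issue MUL r1<-Mul1  regs: r0:7,r1:Mul1,r2:1,r3:5
  c2: issue MUL r1<-Mul2  regs: r0:7,r1:Mul2,r2:1,r3:5
  c3: issue ADD r3<-Add1  regs: r0:7,r1:Mul2,r2:1,r3:Add1
  c4: stall  regs: r0:7,r1:Mul2,r2:1,r3:Add1
  c5: CDB Mul1=1; issue MUL r3<-Mul1  regs: r0:7,r1:Mul2,r2:1,r3:Mul1
  c6: CDB Mul2=35; issue ADD r2<-Add2  regs: r0:7,r1:35,r2:Add2,r3:Mul1
  c7: issue ADD r0<-Add3  regs: r0:Add3,r1:35,r2:Add2,r3:Mul1
  c8: CDB Add1=36; issue ADD r3<-Add1  regs: r0:Add3,r1:35,r2:Add2,r3:Add1
  c9: CDB Add2=36  regs: r0:Add3,r1:35,r2:36,r3:Add1
  c10: CDB Mul1=7  regs: r0:Add3,r1:35,r2:36,r3:Add1
  c11: -  regs: r0:Add3,r1:35,r2:36,r3:Add1
  c12: CDB Add1=14  regs: r0:Add3,r1:35,r2:36,r3:14

STATUS = VALUE 14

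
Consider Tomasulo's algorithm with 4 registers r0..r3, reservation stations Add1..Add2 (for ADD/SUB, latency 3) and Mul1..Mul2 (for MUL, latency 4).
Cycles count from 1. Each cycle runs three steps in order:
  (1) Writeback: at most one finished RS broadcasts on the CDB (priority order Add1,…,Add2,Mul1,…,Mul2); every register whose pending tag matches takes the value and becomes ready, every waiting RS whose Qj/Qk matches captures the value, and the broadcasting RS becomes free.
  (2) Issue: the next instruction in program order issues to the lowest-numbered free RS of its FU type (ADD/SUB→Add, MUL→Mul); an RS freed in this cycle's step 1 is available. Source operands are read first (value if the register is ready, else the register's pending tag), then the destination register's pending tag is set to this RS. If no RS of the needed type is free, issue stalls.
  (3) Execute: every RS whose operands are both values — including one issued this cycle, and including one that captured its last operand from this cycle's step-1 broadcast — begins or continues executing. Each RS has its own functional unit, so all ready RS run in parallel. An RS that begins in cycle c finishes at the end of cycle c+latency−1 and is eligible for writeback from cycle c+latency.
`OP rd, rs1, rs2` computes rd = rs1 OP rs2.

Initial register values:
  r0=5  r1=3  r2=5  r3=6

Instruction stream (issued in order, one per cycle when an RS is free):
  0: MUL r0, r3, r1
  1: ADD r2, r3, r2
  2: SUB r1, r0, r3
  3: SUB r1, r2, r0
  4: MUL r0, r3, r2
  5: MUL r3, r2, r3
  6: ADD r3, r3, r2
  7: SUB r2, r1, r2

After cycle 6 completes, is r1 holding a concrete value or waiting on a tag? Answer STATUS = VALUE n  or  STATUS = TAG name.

  c1: issue MUL r0<-Mul1  regs: r0:Mul1,r1:3,r2:5,r3:6
  c2: issue ADD r2<-Add1  regs: r0:Mul1,r1:3,r2:Add1,r3:6
  c3: issue SUB r1<-Add2  regs: r0:Mul1,r1:Add2,r2:Add1,r3:6
  c4: stall  regs: r0:Mul1,r1:Add2,r2:Add1,r3:6
  c5: CDB Add1=11; issue SUB r1<-Add1  regs: r0:Mul1,r1:Add1,r2:11,r3:6
  c6: CDB Mul1=18; issue MUL r0<-Mul1  regs: r0:Mul1,r1:Add1,r2:11,r3:6

STATUS = TAG Add1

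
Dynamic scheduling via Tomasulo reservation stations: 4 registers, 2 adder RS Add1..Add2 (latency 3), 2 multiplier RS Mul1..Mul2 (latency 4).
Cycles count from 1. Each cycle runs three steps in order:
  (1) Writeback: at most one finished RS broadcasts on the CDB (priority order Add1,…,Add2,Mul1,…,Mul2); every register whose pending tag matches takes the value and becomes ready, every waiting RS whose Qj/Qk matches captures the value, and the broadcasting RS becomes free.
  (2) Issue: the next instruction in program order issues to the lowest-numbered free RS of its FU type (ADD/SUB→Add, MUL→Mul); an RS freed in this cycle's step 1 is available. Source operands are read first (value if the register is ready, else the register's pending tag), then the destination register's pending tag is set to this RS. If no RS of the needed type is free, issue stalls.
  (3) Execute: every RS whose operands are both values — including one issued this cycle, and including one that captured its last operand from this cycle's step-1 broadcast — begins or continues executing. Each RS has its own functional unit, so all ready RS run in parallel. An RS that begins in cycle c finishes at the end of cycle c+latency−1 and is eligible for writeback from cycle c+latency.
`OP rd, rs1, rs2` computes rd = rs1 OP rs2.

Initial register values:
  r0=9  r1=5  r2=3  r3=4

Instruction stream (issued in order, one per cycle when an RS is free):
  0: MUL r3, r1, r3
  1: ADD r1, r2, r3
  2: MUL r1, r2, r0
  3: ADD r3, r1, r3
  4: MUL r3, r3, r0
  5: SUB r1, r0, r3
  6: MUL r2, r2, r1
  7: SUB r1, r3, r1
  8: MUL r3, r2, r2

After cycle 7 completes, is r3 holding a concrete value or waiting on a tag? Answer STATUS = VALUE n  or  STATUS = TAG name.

cycle 1: issue MUL r3<-Mul1 // r0:9,r1:5,r2:3,r3:Mul1
cycle 2: issue ADD r1<-Add1 // r0:9,r1:Add1,r2:3,r3:Mul1
cycle 3: issue MUL r1<-Mul2 // r0:9,r1:Mul2,r2:3,r3:Mul1
cycle 4: issue ADD r3<-Add2 // r0:9,r1:Mul2,r2:3,r3:Add2
cycle 5: CDB Mul1=20; issue MUL r3<-Mul1 // r0:9,r1:Mul2,r2:3,r3:Mul1
cycle 6: stall // r0:9,r1:Mul2,r2:3,r3:Mul1
cycle 7: CDB Mul2=27; stall // r0:9,r1:27,r2:3,r3:Mul1

STATUS = TAG Mul1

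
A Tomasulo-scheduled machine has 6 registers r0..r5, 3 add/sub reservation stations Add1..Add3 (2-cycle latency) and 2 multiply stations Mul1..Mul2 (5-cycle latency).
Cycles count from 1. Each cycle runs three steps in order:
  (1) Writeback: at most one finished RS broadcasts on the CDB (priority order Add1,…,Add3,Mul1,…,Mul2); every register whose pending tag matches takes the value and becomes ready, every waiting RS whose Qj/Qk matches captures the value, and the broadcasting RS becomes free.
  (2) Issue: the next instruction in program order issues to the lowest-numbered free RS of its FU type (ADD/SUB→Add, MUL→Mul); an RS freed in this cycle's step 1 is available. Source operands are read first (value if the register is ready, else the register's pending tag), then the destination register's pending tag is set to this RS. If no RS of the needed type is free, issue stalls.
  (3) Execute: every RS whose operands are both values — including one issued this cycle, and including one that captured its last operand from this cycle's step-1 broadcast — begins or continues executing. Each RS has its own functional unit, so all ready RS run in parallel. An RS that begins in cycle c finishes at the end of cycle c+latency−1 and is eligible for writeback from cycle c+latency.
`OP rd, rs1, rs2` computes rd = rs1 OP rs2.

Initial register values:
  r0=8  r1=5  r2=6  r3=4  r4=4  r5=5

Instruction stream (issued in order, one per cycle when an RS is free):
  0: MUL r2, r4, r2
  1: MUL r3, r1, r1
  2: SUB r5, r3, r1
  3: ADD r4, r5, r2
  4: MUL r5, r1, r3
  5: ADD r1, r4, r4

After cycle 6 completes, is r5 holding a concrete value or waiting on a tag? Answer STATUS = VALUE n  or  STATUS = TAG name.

  c1: issue MUL r2<-Mul1  regs: r0:8,r1:5,r2:Mul1,r3:4,r4:4,r5:5
  c2: issue MUL r3<-Mul2  regs: r0:8,r1:5,r2:Mul1,r3:Mul2,r4:4,r5:5
  c3: issue SUB r5<-Add1  regs: r0:8,r1:5,r2:Mul1,r3:Mul2,r4:4,r5:Add1
  c4: issue ADD r4<-Add2  regs: r0:8,r1:5,r2:Mul1,r3:Mul2,r4:Add2,r5:Add1
  c5: stall  regs: r0:8,r1:5,r2:Mul1,r3:Mul2,r4:Add2,r5:Add1
  c6: CDB Mul1=24; issue MUL r5<-Mul1  regs: r0:8,r1:5,r2:24,r3:Mul2,r4:Add2,r5:Mul1

STATUS = TAG Mul1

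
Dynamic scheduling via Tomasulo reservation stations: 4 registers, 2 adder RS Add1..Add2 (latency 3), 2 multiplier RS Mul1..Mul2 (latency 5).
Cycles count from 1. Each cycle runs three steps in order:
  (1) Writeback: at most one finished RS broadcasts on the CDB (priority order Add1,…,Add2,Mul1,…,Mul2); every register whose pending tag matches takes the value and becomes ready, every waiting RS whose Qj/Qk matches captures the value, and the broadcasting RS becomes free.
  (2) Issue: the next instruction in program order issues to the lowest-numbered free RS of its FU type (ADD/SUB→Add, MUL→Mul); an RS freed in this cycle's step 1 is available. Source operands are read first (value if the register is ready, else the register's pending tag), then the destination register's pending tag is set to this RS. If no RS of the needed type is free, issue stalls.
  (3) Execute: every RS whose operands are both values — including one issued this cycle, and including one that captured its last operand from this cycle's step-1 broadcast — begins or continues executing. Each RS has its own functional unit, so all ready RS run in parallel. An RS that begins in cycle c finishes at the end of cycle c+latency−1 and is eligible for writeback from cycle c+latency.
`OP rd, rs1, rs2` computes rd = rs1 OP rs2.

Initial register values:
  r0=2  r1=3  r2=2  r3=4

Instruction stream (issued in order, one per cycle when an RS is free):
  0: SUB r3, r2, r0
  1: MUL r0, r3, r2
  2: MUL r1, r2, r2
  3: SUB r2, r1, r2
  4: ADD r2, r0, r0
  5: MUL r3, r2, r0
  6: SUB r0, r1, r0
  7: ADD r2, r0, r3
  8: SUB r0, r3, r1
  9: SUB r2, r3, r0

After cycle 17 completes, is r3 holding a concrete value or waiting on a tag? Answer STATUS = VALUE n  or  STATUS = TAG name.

STATUS = VALUE 0

c1: issue SUB r3<-Add1 | r0:2,r1:3,r2:2,r3:Add1
c2: issue MUL r0<-Mul1 | r0:Mul1,r1:3,r2:2,r3:Add1
c3: issue MUL r1<-Mul2 | r0:Mul1,r1:Mul2,r2:2,r3:Add1
c4: CDB Add1=0; issue SUB r2<-Add1 | r0:Mul1,r1:Mul2,r2:Add1,r3:0
c5: issue ADD r2<-Add2 | r0:Mul1,r1:Mul2,r2:Add2,r3:0
c6: stall | r0:Mul1,r1:Mul2,r2:Add2,r3:0
c7: stall | r0:Mul1,r1:Mul2,r2:Add2,r3:0
c8: CDB Mul2=4; issue MUL r3<-Mul2 | r0:Mul1,r1:4,r2:Add2,r3:Mul2
c9: CDB Mul1=0; stall | r0:0,r1:4,r2:Add2,r3:Mul2
c10: stall | r0:0,r1:4,r2:Add2,r3:Mul2
c11: CDB Add1=2; issue SUB r0<-Add1 | r0:Add1,r1:4,r2:Add2,r3:Mul2
c12: CDB Add2=0; issue ADD r2<-Add2 | r0:Add1,r1:4,r2:Add2,r3:Mul2
c13: stall | r0:Add1,r1:4,r2:Add2,r3:Mul2
c14: CDB Add1=4; issue SUB r0<-Add1 | r0:Add1,r1:4,r2:Add2,r3:Mul2
c15: stall | r0:Add1,r1:4,r2:Add2,r3:Mul2
c16: stall | r0:Add1,r1:4,r2:Add2,r3:Mul2
c17: CDB Mul2=0; stall | r0:Add1,r1:4,r2:Add2,r3:0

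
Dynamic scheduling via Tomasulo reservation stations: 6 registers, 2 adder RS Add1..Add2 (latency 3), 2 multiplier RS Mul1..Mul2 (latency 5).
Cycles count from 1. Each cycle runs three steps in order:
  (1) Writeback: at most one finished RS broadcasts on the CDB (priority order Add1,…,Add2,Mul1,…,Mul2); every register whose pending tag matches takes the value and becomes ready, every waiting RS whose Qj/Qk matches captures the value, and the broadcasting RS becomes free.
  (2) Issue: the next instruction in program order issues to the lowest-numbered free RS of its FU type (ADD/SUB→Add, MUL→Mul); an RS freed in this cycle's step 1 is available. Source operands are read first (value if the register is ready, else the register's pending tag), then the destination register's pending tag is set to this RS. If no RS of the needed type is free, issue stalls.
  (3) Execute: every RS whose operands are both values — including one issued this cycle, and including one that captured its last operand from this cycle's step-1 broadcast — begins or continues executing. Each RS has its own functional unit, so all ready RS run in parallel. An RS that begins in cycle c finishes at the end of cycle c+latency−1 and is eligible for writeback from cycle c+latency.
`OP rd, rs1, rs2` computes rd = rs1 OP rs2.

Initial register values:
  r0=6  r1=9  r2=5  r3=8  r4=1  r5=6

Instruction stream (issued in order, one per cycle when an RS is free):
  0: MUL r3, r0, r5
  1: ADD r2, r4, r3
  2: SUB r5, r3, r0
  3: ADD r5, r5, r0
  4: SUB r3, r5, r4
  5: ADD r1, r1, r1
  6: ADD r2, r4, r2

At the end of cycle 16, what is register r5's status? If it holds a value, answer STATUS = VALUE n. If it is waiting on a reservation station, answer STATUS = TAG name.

STATUS = VALUE 36

  c1: issue MUL r3<-Mul1  regs: r0:6,r1:9,r2:5,r3:Mul1,r4:1,r5:6
  c2: issue ADD r2<-Add1  regs: r0:6,r1:9,r2:Add1,r3:Mul1,r4:1,r5:6
  c3: issue SUB r5<-Add2  regs: r0:6,r1:9,r2:Add1,r3:Mul1,r4:1,r5:Add2
  c4: stall  regs: r0:6,r1:9,r2:Add1,r3:Mul1,r4:1,r5:Add2
  c5: stall  regs: r0:6,r1:9,r2:Add1,r3:Mul1,r4:1,r5:Add2
  c6: CDB Mul1=36; stall  regs: r0:6,r1:9,r2:Add1,r3:36,r4:1,r5:Add2
  c7: stall  regs: r0:6,r1:9,r2:Add1,r3:36,r4:1,r5:Add2
  c8: stall  regs: r0:6,r1:9,r2:Add1,r3:36,r4:1,r5:Add2
  c9: CDB Add1=37; issue ADD r5<-Add1  regs: r0:6,r1:9,r2:37,r3:36,r4:1,r5:Add1
  c10: CDB Add2=30; issue SUB r3<-Add2  regs: r0:6,r1:9,r2:37,r3:Add2,r4:1,r5:Add1
  c11: stall  regs: r0:6,r1:9,r2:37,r3:Add2,r4:1,r5:Add1
  c12: stall  regs: r0:6,r1:9,r2:37,r3:Add2,r4:1,r5:Add1
  c13: CDB Add1=36; issue ADD r1<-Add1  regs: r0:6,r1:Add1,r2:37,r3:Add2,r4:1,r5:36
  c14: stall  regs: r0:6,r1:Add1,r2:37,r3:Add2,r4:1,r5:36
  c15: stall  regs: r0:6,r1:Add1,r2:37,r3:Add2,r4:1,r5:36
  c16: CDB Add1=18; issue ADD r2<-Add1  regs: r0:6,r1:18,r2:Add1,r3:Add2,r4:1,r5:36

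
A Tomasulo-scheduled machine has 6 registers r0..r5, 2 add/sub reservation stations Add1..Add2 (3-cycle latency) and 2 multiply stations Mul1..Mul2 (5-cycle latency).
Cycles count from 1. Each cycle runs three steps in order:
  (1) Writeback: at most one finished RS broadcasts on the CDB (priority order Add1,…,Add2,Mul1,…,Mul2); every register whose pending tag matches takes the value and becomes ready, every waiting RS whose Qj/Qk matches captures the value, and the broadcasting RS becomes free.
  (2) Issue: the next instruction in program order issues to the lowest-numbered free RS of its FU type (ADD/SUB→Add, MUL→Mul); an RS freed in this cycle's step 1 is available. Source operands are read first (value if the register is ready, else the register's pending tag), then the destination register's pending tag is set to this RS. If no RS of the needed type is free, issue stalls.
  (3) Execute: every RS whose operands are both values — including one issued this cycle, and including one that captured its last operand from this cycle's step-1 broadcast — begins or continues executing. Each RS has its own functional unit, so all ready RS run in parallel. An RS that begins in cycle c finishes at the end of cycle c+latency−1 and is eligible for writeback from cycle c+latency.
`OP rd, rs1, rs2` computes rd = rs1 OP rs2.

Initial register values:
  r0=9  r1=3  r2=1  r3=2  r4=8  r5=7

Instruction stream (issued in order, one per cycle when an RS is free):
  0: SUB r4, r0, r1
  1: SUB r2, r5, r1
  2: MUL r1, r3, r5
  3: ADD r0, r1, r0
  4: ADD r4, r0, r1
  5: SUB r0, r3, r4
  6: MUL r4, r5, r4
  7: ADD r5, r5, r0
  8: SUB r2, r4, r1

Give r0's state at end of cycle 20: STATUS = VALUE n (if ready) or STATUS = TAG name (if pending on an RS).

c1: issue SUB r4<-Add1 | r0:9,r1:3,r2:1,r3:2,r4:Add1,r5:7
c2: issue SUB r2<-Add2 | r0:9,r1:3,r2:Add2,r3:2,r4:Add1,r5:7
c3: issue MUL r1<-Mul1 | r0:9,r1:Mul1,r2:Add2,r3:2,r4:Add1,r5:7
c4: CDB Add1=6; issue ADD r0<-Add1 | r0:Add1,r1:Mul1,r2:Add2,r3:2,r4:6,r5:7
c5: CDB Add2=4; issue ADD r4<-Add2 | r0:Add1,r1:Mul1,r2:4,r3:2,r4:Add2,r5:7
c6: stall | r0:Add1,r1:Mul1,r2:4,r3:2,r4:Add2,r5:7
c7: stall | r0:Add1,r1:Mul1,r2:4,r3:2,r4:Add2,r5:7
c8: CDB Mul1=14; stall | r0:Add1,r1:14,r2:4,r3:2,r4:Add2,r5:7
c9: stall | r0:Add1,r1:14,r2:4,r3:2,r4:Add2,r5:7
c10: stall | r0:Add1,r1:14,r2:4,r3:2,r4:Add2,r5:7
c11: CDB Add1=23; issue SUB r0<-Add1 | r0:Add1,r1:14,r2:4,r3:2,r4:Add2,r5:7
c12: issue MUL r4<-Mul1 | r0:Add1,r1:14,r2:4,r3:2,r4:Mul1,r5:7
c13: stall | r0:Add1,r1:14,r2:4,r3:2,r4:Mul1,r5:7
c14: CDB Add2=37; issue ADD r5<-Add2 | r0:Add1,r1:14,r2:4,r3:2,r4:Mul1,r5:Add2
c15: stall | r0:Add1,r1:14,r2:4,r3:2,r4:Mul1,r5:Add2
c16: stall | r0:Add1,r1:14,r2:4,r3:2,r4:Mul1,r5:Add2
c17: CDB Add1=-35; issue SUB r2<-Add1 | r0:-35,r1:14,r2:Add1,r3:2,r4:Mul1,r5:Add2
c18: - | r0:-35,r1:14,r2:Add1,r3:2,r4:Mul1,r5:Add2
c19: CDB Mul1=259 | r0:-35,r1:14,r2:Add1,r3:2,r4:259,r5:Add2
c20: CDB Add2=-28 | r0:-35,r1:14,r2:Add1,r3:2,r4:259,r5:-28

STATUS = VALUE -35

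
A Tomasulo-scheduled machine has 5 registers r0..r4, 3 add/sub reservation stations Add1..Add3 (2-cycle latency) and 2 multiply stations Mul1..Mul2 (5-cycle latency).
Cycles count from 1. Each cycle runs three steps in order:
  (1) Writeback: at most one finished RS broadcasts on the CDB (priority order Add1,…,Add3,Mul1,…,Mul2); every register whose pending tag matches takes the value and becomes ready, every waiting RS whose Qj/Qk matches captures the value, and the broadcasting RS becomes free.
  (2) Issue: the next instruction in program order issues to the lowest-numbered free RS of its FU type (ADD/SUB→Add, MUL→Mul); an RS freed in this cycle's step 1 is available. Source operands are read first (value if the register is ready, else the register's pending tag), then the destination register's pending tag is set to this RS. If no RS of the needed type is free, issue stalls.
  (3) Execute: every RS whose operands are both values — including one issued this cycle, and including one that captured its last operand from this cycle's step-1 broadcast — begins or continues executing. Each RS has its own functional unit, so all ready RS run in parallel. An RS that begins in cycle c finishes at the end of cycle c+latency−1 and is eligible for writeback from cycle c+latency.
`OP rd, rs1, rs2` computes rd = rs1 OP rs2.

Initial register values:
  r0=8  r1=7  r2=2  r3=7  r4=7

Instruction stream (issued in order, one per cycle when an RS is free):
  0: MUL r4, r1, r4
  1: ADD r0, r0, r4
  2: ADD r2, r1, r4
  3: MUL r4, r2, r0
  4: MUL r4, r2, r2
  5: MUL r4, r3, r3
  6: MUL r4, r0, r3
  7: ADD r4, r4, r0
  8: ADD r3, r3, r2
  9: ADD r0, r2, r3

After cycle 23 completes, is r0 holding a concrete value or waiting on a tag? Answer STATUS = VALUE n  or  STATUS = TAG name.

STATUS = VALUE 119

  c1: issue MUL r4<-Mul1  regs: r0:8,r1:7,r2:2,r3:7,r4:Mul1
  c2: issue ADD r0<-Add1  regs: r0:Add1,r1:7,r2:2,r3:7,r4:Mul1
  c3: issue ADD r2<-Add2  regs: r0:Add1,r1:7,r2:Add2,r3:7,r4:Mul1
  c4: issue MUL r4<-Mul2  regs: r0:Add1,r1:7,r2:Add2,r3:7,r4:Mul2
  c5: stall  regs: r0:Add1,r1:7,r2:Add2,r3:7,r4:Mul2
  c6: CDB Mul1=49; issue MUL r4<-Mul1  regs: r0:Add1,r1:7,r2:Add2,r3:7,r4:Mul1
  c7: stall  regs: r0:Add1,r1:7,r2:Add2,r3:7,r4:Mul1
  c8: CDB Add1=57; stall  regs: r0:57,r1:7,r2:Add2,r3:7,r4:Mul1
  c9: CDB Add2=56; stall  regs: r0:57,r1:7,r2:56,r3:7,r4:Mul1
  c10: stall  regs: r0:57,r1:7,r2:56,r3:7,r4:Mul1
  c11: stall  regs: r0:57,r1:7,r2:56,r3:7,r4:Mul1
  c12: stall  regs: r0:57,r1:7,r2:56,r3:7,r4:Mul1
  c13: stall  regs: r0:57,r1:7,r2:56,r3:7,r4:Mul1
  c14: CDB Mul1=3136; issue MUL r4<-Mul1  regs: r0:57,r1:7,r2:56,r3:7,r4:Mul1
  c15: CDB Mul2=3192; issue MUL r4<-Mul2  regs: r0:57,r1:7,r2:56,r3:7,r4:Mul2
  c16: issue ADD r4<-Add1  regs: r0:57,r1:7,r2:56,r3:7,r4:Add1
  c17: issue ADD r3<-Add2  regs: r0:57,r1:7,r2:56,r3:Add2,r4:Add1
  c18: issue ADD r0<-Add3  regs: r0:Add3,r1:7,r2:56,r3:Add2,r4:Add1
  c19: CDB Add2=63  regs: r0:Add3,r1:7,r2:56,r3:63,r4:Add1
  c20: CDB Mul1=49  regs: r0:Add3,r1:7,r2:56,r3:63,r4:Add1
  c21: CDB Add3=119  regs: r0:119,r1:7,r2:56,r3:63,r4:Add1
  c22: CDB Mul2=399  regs: r0:119,r1:7,r2:56,r3:63,r4:Add1
  c23: -  regs: r0:119,r1:7,r2:56,r3:63,r4:Add1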